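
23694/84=3949/14=282.07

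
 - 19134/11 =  - 19134/11 = - 1739.45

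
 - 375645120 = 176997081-552642201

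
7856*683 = 5365648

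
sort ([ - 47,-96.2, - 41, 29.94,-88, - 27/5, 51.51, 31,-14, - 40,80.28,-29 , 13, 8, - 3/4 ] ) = [ - 96.2, - 88,  -  47,-41,-40,- 29, - 14,-27/5, - 3/4  ,  8,13, 29.94,31, 51.51,80.28]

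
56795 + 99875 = 156670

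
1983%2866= 1983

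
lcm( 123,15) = 615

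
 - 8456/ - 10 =845 + 3/5 = 845.60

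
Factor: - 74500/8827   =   - 2^2*5^3*7^(  -  1)*13^( - 1 )*97^( - 1 )*149^1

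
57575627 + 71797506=129373133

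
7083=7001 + 82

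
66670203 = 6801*9803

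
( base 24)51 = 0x79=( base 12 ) a1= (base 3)11111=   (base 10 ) 121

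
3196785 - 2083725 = 1113060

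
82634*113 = 9337642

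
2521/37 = 2521/37 = 68.14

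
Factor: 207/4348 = 2^ ( - 2)*3^2*23^1*1087^(-1)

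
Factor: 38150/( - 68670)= - 5/9 =-3^( - 2)*5^1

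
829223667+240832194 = 1070055861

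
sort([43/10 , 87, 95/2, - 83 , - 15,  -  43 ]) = [-83, - 43  ,- 15, 43/10, 95/2,87] 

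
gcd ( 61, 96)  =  1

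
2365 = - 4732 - -7097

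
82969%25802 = 5563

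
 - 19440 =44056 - 63496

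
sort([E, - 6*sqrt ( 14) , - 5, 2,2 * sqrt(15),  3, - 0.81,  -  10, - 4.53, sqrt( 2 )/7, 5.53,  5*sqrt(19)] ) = [ - 6 * sqrt( 14 ),-10, - 5 , - 4.53,  -  0.81,sqrt(2)/7,2,E,3, 5.53, 2*sqrt(15), 5*sqrt ( 19) ]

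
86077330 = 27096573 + 58980757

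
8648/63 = 8648/63 = 137.27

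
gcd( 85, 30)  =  5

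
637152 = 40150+597002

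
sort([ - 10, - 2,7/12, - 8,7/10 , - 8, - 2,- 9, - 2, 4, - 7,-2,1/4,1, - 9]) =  [ - 10  , - 9, - 9, - 8,-8, -7 ,  -  2, - 2, - 2,  -  2,1/4, 7/12,7/10,1 , 4]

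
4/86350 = 2/43175 =0.00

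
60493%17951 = 6640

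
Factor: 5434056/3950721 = 2^3*3^ (-1) * 71^1*1063^1 * 146323^(  -  1) = 603784/438969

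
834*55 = 45870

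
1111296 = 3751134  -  2639838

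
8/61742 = 4/30871=   0.00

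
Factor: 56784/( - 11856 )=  - 7^1*13^1*19^( - 1 ) =- 91/19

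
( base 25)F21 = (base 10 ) 9426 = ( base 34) 858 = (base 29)B61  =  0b10010011010010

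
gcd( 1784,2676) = 892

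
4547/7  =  649 + 4/7 = 649.57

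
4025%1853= 319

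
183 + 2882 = 3065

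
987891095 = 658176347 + 329714748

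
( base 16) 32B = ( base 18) 291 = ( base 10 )811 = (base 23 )1c6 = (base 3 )1010001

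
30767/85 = 30767/85= 361.96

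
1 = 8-7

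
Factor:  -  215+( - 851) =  - 2^1*13^1 *41^1=-  1066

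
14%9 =5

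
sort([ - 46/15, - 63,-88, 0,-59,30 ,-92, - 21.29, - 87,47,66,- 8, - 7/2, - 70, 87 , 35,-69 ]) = [ -92, - 88, - 87,-70, - 69, - 63, -59,-21.29, -8, -7/2, - 46/15, 0,  30,35, 47, 66, 87]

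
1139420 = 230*4954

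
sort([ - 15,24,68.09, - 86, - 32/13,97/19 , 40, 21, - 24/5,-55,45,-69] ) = [ - 86, - 69,- 55, - 15, - 24/5, - 32/13,97/19,21,  24, 40, 45,68.09]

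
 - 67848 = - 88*771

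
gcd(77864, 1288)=8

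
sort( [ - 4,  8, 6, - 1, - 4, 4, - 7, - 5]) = [ - 7, - 5, - 4, -4, - 1, 4, 6, 8] 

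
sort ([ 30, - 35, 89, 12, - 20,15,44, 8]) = [ - 35,-20,  8, 12, 15, 30  ,  44 , 89]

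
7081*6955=49248355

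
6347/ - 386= -6347/386= - 16.44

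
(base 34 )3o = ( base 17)77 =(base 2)1111110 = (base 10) 126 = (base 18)70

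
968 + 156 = 1124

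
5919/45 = 1973/15 = 131.53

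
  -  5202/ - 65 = 5202/65 = 80.03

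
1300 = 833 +467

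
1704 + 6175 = 7879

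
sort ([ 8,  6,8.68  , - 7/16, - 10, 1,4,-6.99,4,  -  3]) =[-10 , - 6.99, - 3,- 7/16,1,  4, 4,6, 8,8.68] 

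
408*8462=3452496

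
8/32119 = 8/32119 = 0.00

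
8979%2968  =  75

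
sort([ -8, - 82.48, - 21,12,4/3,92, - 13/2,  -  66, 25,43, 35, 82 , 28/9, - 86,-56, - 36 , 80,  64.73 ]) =[ - 86, - 82.48, - 66,-56 , - 36,  -  21, - 8, - 13/2, 4/3 , 28/9, 12,25, 35, 43, 64.73,80, 82,92]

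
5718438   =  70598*81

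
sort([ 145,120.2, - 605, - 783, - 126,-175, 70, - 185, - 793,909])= [ - 793, - 783, - 605, - 185, - 175, - 126, 70,120.2,145,909 ] 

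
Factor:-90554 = -2^1*19^1*2383^1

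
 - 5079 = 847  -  5926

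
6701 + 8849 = 15550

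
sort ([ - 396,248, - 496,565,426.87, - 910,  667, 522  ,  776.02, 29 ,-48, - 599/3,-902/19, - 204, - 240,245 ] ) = [ - 910, - 496, - 396, - 240 , - 204, - 599/3,-48, - 902/19,29, 245, 248  ,  426.87,522 , 565,667, 776.02 ]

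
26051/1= 26051 = 26051.00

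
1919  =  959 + 960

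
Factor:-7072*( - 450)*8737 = 2^6* 3^2 * 5^2* 13^1*17^1*8737^1 = 27804628800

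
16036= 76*211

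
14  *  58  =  812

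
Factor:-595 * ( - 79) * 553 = 25993765 = 5^1*7^2* 17^1*79^2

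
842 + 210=1052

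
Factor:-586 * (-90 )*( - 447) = - 23574780 = - 2^2*3^3*5^1*149^1*293^1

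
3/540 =1/180 = 0.01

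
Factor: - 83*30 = -2^1 * 3^1 * 5^1 * 83^1 = - 2490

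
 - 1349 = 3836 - 5185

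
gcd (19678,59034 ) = 19678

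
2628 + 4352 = 6980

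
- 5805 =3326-9131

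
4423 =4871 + -448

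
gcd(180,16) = 4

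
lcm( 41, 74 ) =3034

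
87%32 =23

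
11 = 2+9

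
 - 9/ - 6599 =9/6599 = 0.00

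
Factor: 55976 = 2^3*6997^1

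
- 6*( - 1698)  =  10188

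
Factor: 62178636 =2^2 *3^1*13^1*398581^1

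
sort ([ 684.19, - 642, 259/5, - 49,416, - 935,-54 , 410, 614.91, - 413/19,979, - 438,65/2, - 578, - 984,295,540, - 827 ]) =[ - 984,-935, - 827, -642,-578,- 438, - 54 ,  -  49, - 413/19,65/2,259/5, 295,  410,416, 540, 614.91, 684.19,979]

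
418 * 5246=2192828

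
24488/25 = 979+13/25 = 979.52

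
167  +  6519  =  6686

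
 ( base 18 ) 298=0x332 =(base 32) pi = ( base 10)818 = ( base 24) 1A2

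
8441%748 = 213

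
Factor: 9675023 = 17^1* 151^1 *3769^1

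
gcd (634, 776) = 2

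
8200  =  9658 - 1458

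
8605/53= 8605/53 = 162.36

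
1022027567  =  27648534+994379033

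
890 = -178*( -5) 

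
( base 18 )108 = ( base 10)332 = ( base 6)1312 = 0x14C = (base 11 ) 282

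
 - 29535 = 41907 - 71442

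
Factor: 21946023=3^2 * 11^1*221677^1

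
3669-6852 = - 3183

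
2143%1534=609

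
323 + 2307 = 2630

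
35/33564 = 35/33564 = 0.00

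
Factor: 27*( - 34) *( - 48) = 2^5*3^4*17^1 = 44064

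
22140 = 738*30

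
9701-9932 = -231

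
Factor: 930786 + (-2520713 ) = -37^1 * 97^1 *443^1 = -1589927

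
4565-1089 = 3476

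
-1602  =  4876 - 6478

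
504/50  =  252/25=10.08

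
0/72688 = 0 =0.00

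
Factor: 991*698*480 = 332024640 = 2^6* 3^1*5^1*349^1*991^1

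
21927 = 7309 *3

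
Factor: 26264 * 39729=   2^3*3^1*7^2*17^1*19^1*41^1*67^1 = 1043442456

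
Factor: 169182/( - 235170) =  - 241/335 = -5^( - 1) * 67^( - 1 )*241^1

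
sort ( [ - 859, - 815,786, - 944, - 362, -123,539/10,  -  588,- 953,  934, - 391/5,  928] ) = [ - 953, - 944, - 859,-815, - 588,-362,-123, - 391/5,539/10, 786,928,934]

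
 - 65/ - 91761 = 65/91761 = 0.00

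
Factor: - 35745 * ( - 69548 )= 2^2*3^1*5^1 * 2383^1 * 17387^1 = 2485993260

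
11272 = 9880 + 1392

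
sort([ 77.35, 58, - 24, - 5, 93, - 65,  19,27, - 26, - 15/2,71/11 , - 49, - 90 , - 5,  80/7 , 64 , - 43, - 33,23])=[ - 90, - 65, - 49, - 43, - 33, - 26, - 24, - 15/2, - 5,  -  5,71/11,80/7, 19, 23, 27, 58,  64 , 77.35 , 93] 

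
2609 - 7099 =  -4490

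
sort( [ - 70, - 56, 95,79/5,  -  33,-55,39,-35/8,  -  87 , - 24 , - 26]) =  [ - 87, - 70,-56, - 55, - 33,-26, - 24,  -  35/8,79/5 , 39,95]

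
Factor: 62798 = 2^1*17^1*1847^1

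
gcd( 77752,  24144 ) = 8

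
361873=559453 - 197580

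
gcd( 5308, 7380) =4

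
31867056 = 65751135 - 33884079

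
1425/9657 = 475/3219 = 0.15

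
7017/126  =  55 + 29/42  =  55.69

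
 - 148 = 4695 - 4843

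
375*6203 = 2326125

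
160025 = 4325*37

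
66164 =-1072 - -67236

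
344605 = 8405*41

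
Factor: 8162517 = 3^1*11^1*31^1*79^1*101^1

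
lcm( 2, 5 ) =10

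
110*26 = 2860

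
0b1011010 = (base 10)90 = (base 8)132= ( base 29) 33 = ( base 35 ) 2k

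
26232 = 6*4372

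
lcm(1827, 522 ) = 3654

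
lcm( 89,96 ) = 8544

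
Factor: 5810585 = 5^1*11^1*29^1*3643^1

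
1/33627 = 1/33627 = 0.00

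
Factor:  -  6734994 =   -  2^1 * 3^1*7^1*160357^1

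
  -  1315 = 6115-7430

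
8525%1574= 655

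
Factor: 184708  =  2^2*61^1*757^1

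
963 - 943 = 20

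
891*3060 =2726460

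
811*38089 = 30890179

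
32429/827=32429/827 = 39.21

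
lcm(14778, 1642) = 14778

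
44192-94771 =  - 50579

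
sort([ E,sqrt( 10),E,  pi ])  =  [ E, E, pi , sqrt( 10 ) ]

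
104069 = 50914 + 53155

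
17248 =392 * 44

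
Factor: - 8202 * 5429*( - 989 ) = 2^1*3^1 * 23^1*43^1*61^1*89^1*1367^1=44038842762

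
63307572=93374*678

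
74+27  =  101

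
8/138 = 4/69 = 0.06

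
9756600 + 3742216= 13498816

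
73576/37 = 1988  +  20/37=1988.54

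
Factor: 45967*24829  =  1141314643 = 7^1*43^1*1069^1 * 3547^1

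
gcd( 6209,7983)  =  887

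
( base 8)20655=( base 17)1CE2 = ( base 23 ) g6j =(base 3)102211022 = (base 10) 8621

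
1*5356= 5356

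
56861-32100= 24761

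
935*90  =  84150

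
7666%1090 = 36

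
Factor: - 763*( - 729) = 3^6*7^1*109^1 = 556227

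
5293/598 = 5293/598 =8.85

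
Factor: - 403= - 13^1*31^1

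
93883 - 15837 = 78046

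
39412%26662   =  12750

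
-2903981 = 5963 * (-487)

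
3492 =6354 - 2862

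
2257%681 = 214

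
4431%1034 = 295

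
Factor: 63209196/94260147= 117708/175531 = 2^2*3^1*17^1*257^(-1)*577^1 * 683^( - 1 ) 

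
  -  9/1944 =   -  1 + 215/216 = -0.00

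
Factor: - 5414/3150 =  - 2707/1575  =  -3^(-2 )*5^(-2) * 7^( - 1)*2707^1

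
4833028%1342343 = 805999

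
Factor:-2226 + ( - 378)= -2604 = - 2^2*3^1*7^1*31^1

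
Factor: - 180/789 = -2^2*3^1*5^1 * 263^( - 1)=- 60/263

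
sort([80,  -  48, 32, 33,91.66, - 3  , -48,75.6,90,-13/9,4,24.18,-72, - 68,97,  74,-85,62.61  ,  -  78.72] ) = [ - 85,-78.72, - 72,- 68 ,-48,-48,-3  ,- 13/9, 4 , 24.18,32,33,62.61,74, 75.6, 80, 90, 91.66,97]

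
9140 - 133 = 9007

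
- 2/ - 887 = 2/887 = 0.00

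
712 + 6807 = 7519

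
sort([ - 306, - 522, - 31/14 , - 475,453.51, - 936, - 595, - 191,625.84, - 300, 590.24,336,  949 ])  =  [  -  936,-595,  -  522, - 475,-306 , - 300 ,  -  191, - 31/14,336,453.51,590.24,  625.84,949] 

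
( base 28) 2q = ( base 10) 82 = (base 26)34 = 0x52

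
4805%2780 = 2025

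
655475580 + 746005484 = 1401481064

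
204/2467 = 204/2467 = 0.08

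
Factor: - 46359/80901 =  - 51/89 = -3^1 * 17^1*89^(-1 ) 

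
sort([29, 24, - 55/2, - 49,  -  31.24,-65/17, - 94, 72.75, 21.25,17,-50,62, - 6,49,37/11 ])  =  [ - 94, - 50, - 49, - 31.24, - 55/2, - 6, - 65/17,37/11,17,21.25,24,29 , 49,62,72.75 ] 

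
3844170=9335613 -5491443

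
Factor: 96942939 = 3^1*4703^1*6871^1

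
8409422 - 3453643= 4955779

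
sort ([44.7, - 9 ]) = [ - 9,  44.7 ] 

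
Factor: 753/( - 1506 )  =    -  1/2 =- 2^(- 1 )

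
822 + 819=1641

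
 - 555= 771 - 1326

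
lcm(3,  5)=15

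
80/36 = 20/9 = 2.22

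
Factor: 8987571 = 3^3 * 332873^1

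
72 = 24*3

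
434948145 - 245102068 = 189846077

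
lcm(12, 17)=204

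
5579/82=5579/82  =  68.04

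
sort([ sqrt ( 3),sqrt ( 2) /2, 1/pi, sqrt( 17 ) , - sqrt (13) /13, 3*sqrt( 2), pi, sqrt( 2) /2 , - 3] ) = [ - 3, - sqrt(13)/13, 1/pi, sqrt (2) /2,sqrt(2 )/2,sqrt( 3),  pi, sqrt(17), 3 * sqrt( 2) ]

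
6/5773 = 6/5773 = 0.00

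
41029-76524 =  - 35495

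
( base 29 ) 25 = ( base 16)3F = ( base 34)1t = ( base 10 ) 63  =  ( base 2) 111111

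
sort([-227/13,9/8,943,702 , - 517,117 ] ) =[ - 517, - 227/13,  9/8, 117,  702,943]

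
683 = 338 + 345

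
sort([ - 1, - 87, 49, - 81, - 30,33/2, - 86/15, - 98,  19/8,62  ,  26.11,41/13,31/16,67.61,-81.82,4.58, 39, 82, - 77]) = [ - 98, - 87, - 81.82, - 81, - 77,  -  30, - 86/15, - 1,31/16, 19/8, 41/13,4.58, 33/2, 26.11,39,49, 62,67.61, 82]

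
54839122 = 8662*6331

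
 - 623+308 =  - 315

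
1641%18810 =1641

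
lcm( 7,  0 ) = 0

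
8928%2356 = 1860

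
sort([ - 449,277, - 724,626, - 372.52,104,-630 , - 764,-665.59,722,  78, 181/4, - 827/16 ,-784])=[ - 784,-764, - 724, - 665.59, - 630, - 449 ,  -  372.52, -827/16, 181/4,78,104,277,626, 722 ]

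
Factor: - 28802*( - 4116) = 2^3*3^1 * 7^3 * 14401^1 = 118549032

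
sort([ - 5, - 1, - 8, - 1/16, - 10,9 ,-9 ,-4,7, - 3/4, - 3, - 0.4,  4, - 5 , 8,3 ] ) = [ - 10, - 9, - 8, - 5, - 5, - 4,-3,-1, - 3/4, - 0.4, - 1/16,3,4, 7, 8, 9 ] 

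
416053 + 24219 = 440272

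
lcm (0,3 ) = 0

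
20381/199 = 20381/199 = 102.42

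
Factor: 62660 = 2^2 * 5^1*13^1 * 241^1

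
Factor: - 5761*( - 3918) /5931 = 2^1 * 3^( - 1)*7^1*653^1* 659^( - 1 )*823^1 = 7523866/1977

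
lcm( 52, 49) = 2548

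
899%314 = 271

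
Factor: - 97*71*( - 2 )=2^1*71^1*97^1 = 13774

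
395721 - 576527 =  - 180806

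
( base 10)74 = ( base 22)38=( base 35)24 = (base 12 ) 62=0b1001010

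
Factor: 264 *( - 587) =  - 154968 = - 2^3*3^1 * 11^1*587^1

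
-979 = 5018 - 5997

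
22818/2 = 11409 = 11409.00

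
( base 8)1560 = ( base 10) 880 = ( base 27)15g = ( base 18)2cg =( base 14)46c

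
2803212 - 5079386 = -2276174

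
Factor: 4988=2^2*29^1 * 43^1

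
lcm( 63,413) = 3717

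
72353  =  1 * 72353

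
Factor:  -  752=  - 2^4*47^1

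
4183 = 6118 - 1935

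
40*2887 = 115480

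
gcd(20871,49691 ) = 1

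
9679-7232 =2447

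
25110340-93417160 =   -  68306820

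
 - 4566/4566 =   -  1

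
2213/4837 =2213/4837= 0.46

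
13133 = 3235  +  9898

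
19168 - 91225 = - 72057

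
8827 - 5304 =3523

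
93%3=0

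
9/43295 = 9/43295 = 0.00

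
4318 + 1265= 5583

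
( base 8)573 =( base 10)379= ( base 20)IJ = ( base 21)i1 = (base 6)1431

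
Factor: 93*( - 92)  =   - 8556 =-2^2 *3^1*23^1*31^1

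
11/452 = 11/452 = 0.02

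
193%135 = 58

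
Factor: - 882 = - 2^1*3^2 * 7^2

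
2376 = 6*396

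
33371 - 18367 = 15004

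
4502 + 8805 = 13307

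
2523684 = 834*3026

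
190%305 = 190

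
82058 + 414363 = 496421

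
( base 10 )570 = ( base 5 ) 4240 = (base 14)2ca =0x23a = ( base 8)1072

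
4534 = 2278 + 2256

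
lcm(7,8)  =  56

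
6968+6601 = 13569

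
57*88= 5016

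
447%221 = 5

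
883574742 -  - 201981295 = 1085556037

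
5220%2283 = 654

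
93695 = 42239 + 51456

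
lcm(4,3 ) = 12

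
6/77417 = 6/77417 = 0.00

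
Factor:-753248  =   - 2^5*23539^1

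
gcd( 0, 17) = 17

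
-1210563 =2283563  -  3494126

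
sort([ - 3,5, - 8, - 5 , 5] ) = [  -  8, - 5, - 3, 5, 5]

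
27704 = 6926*4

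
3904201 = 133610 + 3770591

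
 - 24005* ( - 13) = 312065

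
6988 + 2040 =9028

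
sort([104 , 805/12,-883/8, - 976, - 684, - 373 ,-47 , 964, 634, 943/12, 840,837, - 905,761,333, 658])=[ - 976, - 905 , - 684 , - 373, - 883/8, - 47 , 805/12, 943/12,  104,333, 634,658,761,837,840, 964]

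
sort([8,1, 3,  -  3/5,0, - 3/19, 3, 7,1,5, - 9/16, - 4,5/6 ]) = [ - 4, - 3/5,-9/16,  -  3/19, 0,5/6,1,1 , 3, 3,5,7 , 8]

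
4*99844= 399376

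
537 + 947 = 1484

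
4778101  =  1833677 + 2944424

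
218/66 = 3 + 10/33=3.30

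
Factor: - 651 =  - 3^1*7^1*31^1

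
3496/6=582 + 2/3= 582.67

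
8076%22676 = 8076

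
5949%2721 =507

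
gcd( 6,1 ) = 1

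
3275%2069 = 1206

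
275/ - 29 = -275/29 = - 9.48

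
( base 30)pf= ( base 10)765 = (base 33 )n6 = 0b1011111101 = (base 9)1040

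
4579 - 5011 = - 432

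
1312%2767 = 1312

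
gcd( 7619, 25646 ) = 1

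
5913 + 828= 6741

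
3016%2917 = 99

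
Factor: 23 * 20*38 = 2^3 * 5^1*19^1 * 23^1 = 17480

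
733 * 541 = 396553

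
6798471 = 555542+6242929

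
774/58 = 387/29 = 13.34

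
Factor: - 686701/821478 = -2^ ( - 1)*3^ (-1 )*7^( - 1 ) *59^1*103^1*113^1*19559^(-1 )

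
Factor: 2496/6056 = 2^3 * 3^1*13^1*757^( - 1)  =  312/757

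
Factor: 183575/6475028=26225/925004  =  2^ (-2)*5^2 * 17^( - 1)*61^( - 1 )*223^( - 1)*1049^1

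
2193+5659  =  7852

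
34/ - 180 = -1 + 73/90 = - 0.19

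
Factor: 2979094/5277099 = 2^1 * 3^( -1) * 31^( - 1)*107^1*179^(-1 )*317^(-1)*13921^1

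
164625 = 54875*3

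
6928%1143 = 70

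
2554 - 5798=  - 3244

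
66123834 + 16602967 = 82726801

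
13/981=13/981 = 0.01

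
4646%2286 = 74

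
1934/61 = 31 + 43/61=   31.70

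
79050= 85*930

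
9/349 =9/349 = 0.03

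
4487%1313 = 548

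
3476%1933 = 1543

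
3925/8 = 490+5/8 = 490.62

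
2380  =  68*35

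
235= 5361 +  - 5126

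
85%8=5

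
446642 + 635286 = 1081928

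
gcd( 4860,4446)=18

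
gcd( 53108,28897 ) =781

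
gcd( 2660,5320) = 2660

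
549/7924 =549/7924 = 0.07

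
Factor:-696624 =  - 2^4*3^1*  23^1*631^1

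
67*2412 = 161604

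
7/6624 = 7/6624 =0.00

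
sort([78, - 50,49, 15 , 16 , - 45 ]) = [ - 50, - 45, 15,16, 49, 78 ]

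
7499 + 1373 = 8872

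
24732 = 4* 6183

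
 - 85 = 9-94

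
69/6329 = 69/6329  =  0.01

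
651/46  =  14+7/46 = 14.15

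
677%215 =32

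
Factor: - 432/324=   -  4/3=- 2^2 * 3^(-1)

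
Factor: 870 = 2^1 * 3^1*5^1*29^1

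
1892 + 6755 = 8647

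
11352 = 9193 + 2159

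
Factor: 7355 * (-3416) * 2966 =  - 74519800880 = - 2^4*5^1*7^1*61^1*1471^1*1483^1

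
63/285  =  21/95 = 0.22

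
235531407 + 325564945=561096352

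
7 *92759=649313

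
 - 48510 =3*( - 16170)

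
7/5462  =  7/5462 = 0.00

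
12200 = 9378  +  2822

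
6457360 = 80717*80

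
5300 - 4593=707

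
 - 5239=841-6080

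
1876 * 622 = 1166872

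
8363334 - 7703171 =660163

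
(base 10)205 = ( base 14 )109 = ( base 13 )12a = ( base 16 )cd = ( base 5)1310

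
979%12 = 7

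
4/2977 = 4/2977 = 0.00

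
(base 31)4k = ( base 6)400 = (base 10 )144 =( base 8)220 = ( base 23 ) 66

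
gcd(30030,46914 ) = 42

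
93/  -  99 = -1 + 2/33= - 0.94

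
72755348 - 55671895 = 17083453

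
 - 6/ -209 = 6/209 = 0.03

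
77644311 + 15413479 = 93057790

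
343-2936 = -2593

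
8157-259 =7898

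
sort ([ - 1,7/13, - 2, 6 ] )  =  [-2,-1, 7/13, 6]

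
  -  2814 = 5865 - 8679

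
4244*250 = 1061000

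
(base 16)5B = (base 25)3g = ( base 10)91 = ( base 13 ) 70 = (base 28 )37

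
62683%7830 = 43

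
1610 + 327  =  1937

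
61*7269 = 443409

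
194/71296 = 97/35648 = 0.00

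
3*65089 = 195267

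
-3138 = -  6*523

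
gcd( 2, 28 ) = 2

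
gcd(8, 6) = 2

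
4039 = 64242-60203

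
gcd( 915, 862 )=1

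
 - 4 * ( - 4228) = 16912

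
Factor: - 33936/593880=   -2^1 * 5^( - 1)*7^ ( - 1)= - 2/35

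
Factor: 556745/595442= 2^(- 1 )*5^1 * 7^1*17^(  -  1)*83^(  -  1)*211^(  -  1)*15907^1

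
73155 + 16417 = 89572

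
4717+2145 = 6862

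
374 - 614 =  - 240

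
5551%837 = 529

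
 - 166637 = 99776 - 266413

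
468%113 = 16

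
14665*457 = 6701905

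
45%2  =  1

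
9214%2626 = 1336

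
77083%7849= 6442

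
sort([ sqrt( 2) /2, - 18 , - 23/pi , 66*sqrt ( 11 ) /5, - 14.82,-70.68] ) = [-70.68, - 18, - 14.82, - 23/pi, sqrt(2)/2, 66 *sqrt(11 ) /5 ]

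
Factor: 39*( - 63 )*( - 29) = 71253 = 3^3*7^1*13^1*29^1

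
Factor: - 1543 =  - 1543^1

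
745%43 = 14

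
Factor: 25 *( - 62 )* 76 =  - 2^3 * 5^2*19^1*31^1= - 117800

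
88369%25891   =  10696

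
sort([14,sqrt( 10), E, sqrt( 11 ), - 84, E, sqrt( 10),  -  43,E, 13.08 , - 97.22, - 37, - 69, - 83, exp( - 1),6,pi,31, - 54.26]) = [ - 97.22, - 84, - 83, - 69, - 54.26, - 43, - 37, exp( - 1 ),E, E, E, pi, sqrt( 10 ) , sqrt(10), sqrt ( 11),6, 13.08, 14,31 ] 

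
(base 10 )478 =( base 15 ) 21d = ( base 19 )163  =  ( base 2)111011110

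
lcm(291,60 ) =5820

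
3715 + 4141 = 7856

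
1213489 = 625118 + 588371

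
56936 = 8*7117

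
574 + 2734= 3308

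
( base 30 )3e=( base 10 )104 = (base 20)54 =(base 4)1220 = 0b1101000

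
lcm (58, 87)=174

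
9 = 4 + 5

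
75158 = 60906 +14252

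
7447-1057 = 6390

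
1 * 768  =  768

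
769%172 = 81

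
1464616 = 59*24824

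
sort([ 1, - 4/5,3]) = [ - 4/5,  1, 3 ]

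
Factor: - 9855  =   - 3^3*5^1*73^1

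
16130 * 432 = 6968160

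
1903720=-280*( - 6799)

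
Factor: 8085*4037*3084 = 2^2*3^2*5^1 *7^2 *11^2*257^1*367^1 = 100659123180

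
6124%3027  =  70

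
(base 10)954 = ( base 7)2532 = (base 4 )32322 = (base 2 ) 1110111010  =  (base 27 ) 189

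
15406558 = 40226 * 383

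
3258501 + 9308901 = 12567402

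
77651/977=79 + 468/977 = 79.48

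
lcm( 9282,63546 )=826098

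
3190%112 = 54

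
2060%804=452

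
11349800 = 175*64856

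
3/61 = 3/61 = 0.05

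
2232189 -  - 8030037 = 10262226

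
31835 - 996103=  - 964268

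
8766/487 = 18 = 18.00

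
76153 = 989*77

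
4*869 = 3476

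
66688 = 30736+35952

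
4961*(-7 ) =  -34727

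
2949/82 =35 + 79/82= 35.96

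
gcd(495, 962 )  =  1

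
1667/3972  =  1667/3972 = 0.42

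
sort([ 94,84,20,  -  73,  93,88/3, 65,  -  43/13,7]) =[ - 73, - 43/13,7,20, 88/3,  65,84,93, 94]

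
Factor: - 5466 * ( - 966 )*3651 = 2^2*3^3*7^1*23^1*911^1*1217^1=   19277849556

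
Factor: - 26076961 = - 26076961^1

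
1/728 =1/728 = 0.00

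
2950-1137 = 1813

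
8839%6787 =2052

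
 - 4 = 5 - 9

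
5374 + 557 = 5931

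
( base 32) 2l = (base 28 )31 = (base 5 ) 320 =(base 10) 85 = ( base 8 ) 125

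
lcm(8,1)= 8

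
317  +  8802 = 9119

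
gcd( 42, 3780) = 42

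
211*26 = 5486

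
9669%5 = 4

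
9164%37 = 25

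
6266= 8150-1884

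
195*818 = 159510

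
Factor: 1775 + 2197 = 2^2 * 3^1*331^1=3972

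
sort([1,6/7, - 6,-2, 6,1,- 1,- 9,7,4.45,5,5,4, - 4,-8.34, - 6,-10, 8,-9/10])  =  [- 10,-9,-8.34 , - 6, - 6, - 4,-2,  -  1,-9/10, 6/7,  1,1,4,4.45 , 5,5, 6,7, 8 ] 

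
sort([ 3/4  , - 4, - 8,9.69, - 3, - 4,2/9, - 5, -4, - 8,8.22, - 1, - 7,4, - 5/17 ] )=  [ - 8, - 8, - 7, - 5, - 4,- 4, - 4, - 3, - 1, - 5/17,2/9,  3/4,4,8.22, 9.69 ] 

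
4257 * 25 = 106425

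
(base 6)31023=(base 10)4119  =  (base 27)5HF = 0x1017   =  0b1000000010111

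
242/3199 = 242/3199 = 0.08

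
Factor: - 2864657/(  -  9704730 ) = 2^( - 1)*3^(- 1)* 5^( - 1 ) * 7^ ( - 1)*37^(-1) * 1249^( -1)*2864657^1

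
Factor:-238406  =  -2^1 * 7^1*17029^1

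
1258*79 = 99382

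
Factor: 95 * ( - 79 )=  - 7505  =  - 5^1*19^1 * 79^1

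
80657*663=53475591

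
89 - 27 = 62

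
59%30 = 29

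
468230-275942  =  192288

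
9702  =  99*98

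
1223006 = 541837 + 681169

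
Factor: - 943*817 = - 19^1*23^1*41^1*43^1 = -770431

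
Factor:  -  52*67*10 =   -  2^3*5^1*13^1 * 67^1=- 34840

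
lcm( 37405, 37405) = 37405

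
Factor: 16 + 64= 80  =  2^4*5^1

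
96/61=1  +  35/61  =  1.57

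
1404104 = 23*61048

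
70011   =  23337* 3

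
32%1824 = 32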